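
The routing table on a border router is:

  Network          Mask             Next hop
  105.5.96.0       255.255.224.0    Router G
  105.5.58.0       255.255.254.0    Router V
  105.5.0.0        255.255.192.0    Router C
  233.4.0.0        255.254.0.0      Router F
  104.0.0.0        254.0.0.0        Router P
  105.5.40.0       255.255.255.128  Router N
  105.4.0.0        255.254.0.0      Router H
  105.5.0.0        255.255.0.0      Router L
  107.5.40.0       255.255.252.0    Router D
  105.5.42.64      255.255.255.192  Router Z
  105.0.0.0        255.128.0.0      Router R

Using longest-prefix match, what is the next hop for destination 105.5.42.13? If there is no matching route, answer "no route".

Router C

Routes whose prefix contains 105.5.42.13:
  104.0.0.0/7 (104.0.0.0 - 105.255.255.255) -> Router P
  105.0.0.0/9 (105.0.0.0 - 105.127.255.255) -> Router R
  105.4.0.0/15 (105.4.0.0 - 105.5.255.255) -> Router H
  105.5.0.0/16 (105.5.0.0 - 105.5.255.255) -> Router L
  105.5.0.0/18 (105.5.0.0 - 105.5.63.255) -> Router C
More-specific entries that do NOT match:
  105.5.42.64/26 (105.5.42.64 - 105.5.42.127) does not contain 105.5.42.13
  105.5.40.0/25 (105.5.40.0 - 105.5.40.127) does not contain 105.5.42.13
  105.5.58.0/23 (105.5.58.0 - 105.5.59.255) does not contain 105.5.42.13
  107.5.40.0/22 (107.5.40.0 - 107.5.43.255) does not contain 105.5.42.13
  105.5.96.0/19 (105.5.96.0 - 105.5.127.255) does not contain 105.5.42.13
Longest matching prefix is /18 -> next hop Router C.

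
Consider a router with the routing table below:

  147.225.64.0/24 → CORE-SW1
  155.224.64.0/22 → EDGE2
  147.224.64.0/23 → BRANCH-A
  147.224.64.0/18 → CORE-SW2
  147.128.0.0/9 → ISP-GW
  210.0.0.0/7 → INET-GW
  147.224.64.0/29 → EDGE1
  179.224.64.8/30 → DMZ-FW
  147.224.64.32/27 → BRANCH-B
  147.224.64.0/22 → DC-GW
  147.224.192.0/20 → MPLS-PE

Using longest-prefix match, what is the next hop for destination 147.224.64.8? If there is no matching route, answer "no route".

Routes whose prefix contains 147.224.64.8:
  147.128.0.0/9 (147.128.0.0 - 147.255.255.255) -> ISP-GW
  147.224.64.0/18 (147.224.64.0 - 147.224.127.255) -> CORE-SW2
  147.224.64.0/22 (147.224.64.0 - 147.224.67.255) -> DC-GW
  147.224.64.0/23 (147.224.64.0 - 147.224.65.255) -> BRANCH-A
More-specific entries that do NOT match:
  179.224.64.8/30 (179.224.64.8 - 179.224.64.11) does not contain 147.224.64.8
  147.224.64.0/29 (147.224.64.0 - 147.224.64.7) does not contain 147.224.64.8
  147.224.64.32/27 (147.224.64.32 - 147.224.64.63) does not contain 147.224.64.8
  147.225.64.0/24 (147.225.64.0 - 147.225.64.255) does not contain 147.224.64.8
Longest matching prefix is /23 -> next hop BRANCH-A.

BRANCH-A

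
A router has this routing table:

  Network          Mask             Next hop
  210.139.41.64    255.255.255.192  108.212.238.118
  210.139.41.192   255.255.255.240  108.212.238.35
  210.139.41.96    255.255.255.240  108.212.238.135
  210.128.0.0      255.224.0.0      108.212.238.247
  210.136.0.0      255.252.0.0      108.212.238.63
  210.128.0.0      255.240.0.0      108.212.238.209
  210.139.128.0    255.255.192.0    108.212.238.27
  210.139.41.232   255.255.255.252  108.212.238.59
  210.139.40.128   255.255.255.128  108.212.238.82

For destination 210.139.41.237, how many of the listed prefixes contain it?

Prefixes containing 210.139.41.237:
  210.128.0.0/11 (210.128.0.0 - 210.159.255.255)
  210.128.0.0/12 (210.128.0.0 - 210.143.255.255)
  210.136.0.0/14 (210.136.0.0 - 210.139.255.255)
Total matching entries: 3.

3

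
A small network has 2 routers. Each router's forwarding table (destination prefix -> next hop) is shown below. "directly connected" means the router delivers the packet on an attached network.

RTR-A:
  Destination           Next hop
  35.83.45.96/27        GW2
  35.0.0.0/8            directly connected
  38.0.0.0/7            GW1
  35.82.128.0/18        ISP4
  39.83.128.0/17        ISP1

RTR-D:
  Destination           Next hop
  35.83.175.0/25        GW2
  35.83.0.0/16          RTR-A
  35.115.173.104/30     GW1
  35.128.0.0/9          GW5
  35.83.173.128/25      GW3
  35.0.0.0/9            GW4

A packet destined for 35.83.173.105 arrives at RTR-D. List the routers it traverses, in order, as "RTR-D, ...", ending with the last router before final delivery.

At RTR-D: longest match for 35.83.173.105 is 35.83.0.0/16 -> RTR-A
At RTR-A: longest match for 35.83.173.105 is 35.0.0.0/8 -> directly connected

RTR-D, RTR-A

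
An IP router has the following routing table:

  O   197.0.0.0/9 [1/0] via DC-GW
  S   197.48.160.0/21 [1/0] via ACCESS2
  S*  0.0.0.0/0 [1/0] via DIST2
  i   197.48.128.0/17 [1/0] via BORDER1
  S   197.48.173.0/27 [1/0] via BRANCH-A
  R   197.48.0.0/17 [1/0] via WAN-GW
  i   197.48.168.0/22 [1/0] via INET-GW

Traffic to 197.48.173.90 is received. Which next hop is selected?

Routes whose prefix contains 197.48.173.90:
  0.0.0.0/0 (default, matches everything) -> DIST2
  197.0.0.0/9 (197.0.0.0 - 197.127.255.255) -> DC-GW
  197.48.128.0/17 (197.48.128.0 - 197.48.255.255) -> BORDER1
More-specific entries that do NOT match:
  197.48.173.0/27 (197.48.173.0 - 197.48.173.31) does not contain 197.48.173.90
  197.48.168.0/22 (197.48.168.0 - 197.48.171.255) does not contain 197.48.173.90
  197.48.160.0/21 (197.48.160.0 - 197.48.167.255) does not contain 197.48.173.90
Longest matching prefix is /17 -> next hop BORDER1.

BORDER1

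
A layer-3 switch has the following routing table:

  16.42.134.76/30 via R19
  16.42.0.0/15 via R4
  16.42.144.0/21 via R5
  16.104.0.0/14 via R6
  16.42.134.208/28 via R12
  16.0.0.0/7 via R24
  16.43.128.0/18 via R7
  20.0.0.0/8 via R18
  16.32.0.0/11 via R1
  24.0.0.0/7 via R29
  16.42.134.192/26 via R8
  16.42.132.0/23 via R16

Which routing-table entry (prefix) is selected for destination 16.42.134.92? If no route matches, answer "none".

16.42.0.0/15

Entries matching 16.42.134.92:
  16.0.0.0/7 (16.0.0.0 - 17.255.255.255)
  16.32.0.0/11 (16.32.0.0 - 16.63.255.255)
  16.42.0.0/15 (16.42.0.0 - 16.43.255.255)
Most specific is 16.42.0.0/15.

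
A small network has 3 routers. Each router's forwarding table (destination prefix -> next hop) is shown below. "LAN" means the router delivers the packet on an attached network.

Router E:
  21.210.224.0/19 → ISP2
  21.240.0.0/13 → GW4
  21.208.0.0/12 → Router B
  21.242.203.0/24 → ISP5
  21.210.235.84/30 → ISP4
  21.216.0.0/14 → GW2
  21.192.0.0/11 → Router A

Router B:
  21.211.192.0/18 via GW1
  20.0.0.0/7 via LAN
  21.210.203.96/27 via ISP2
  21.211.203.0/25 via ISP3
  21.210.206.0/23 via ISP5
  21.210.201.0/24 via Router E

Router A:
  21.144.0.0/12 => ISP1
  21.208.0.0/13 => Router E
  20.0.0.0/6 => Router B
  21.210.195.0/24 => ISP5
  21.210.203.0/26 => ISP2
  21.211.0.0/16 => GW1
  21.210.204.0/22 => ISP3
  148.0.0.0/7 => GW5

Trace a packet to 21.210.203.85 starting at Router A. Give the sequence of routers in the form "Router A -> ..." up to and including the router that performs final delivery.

At Router A: longest match for 21.210.203.85 is 21.208.0.0/13 -> Router E
At Router E: longest match for 21.210.203.85 is 21.208.0.0/12 -> Router B
At Router B: longest match for 21.210.203.85 is 20.0.0.0/7 -> LAN

Router A -> Router E -> Router B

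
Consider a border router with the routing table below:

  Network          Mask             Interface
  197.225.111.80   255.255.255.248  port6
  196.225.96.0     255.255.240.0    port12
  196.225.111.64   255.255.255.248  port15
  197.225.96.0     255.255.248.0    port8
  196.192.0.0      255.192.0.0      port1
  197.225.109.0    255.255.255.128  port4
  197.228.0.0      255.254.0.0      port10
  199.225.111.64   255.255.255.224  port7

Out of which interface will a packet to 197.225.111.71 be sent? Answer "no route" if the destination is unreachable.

No entry's prefix contains 197.225.111.71; there is no default route.

no route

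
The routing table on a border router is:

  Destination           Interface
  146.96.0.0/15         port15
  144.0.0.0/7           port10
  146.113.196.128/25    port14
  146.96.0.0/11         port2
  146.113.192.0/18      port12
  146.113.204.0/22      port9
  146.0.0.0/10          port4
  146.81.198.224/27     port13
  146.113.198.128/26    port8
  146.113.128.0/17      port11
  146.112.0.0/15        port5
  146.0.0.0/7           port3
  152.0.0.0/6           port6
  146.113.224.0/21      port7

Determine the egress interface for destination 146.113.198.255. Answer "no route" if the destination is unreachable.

Routes whose prefix contains 146.113.198.255:
  146.0.0.0/7 (146.0.0.0 - 147.255.255.255) -> port3
  146.96.0.0/11 (146.96.0.0 - 146.127.255.255) -> port2
  146.112.0.0/15 (146.112.0.0 - 146.113.255.255) -> port5
  146.113.128.0/17 (146.113.128.0 - 146.113.255.255) -> port11
  146.113.192.0/18 (146.113.192.0 - 146.113.255.255) -> port12
More-specific entries that do NOT match:
  146.81.198.224/27 (146.81.198.224 - 146.81.198.255) does not contain 146.113.198.255
  146.113.198.128/26 (146.113.198.128 - 146.113.198.191) does not contain 146.113.198.255
  146.113.196.128/25 (146.113.196.128 - 146.113.196.255) does not contain 146.113.198.255
  146.113.204.0/22 (146.113.204.0 - 146.113.207.255) does not contain 146.113.198.255
  146.113.224.0/21 (146.113.224.0 - 146.113.231.255) does not contain 146.113.198.255
Longest matching prefix is /18 -> interface port12.

port12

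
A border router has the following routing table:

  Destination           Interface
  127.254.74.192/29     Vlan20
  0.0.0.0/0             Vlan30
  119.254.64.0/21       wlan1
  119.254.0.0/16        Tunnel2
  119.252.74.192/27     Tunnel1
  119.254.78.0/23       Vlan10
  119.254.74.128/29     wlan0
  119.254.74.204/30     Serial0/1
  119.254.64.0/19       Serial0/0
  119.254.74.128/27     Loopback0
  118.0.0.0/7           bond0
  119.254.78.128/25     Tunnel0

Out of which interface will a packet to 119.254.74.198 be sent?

Serial0/0

Routes whose prefix contains 119.254.74.198:
  0.0.0.0/0 (default, matches everything) -> Vlan30
  118.0.0.0/7 (118.0.0.0 - 119.255.255.255) -> bond0
  119.254.0.0/16 (119.254.0.0 - 119.254.255.255) -> Tunnel2
  119.254.64.0/19 (119.254.64.0 - 119.254.95.255) -> Serial0/0
More-specific entries that do NOT match:
  119.254.74.204/30 (119.254.74.204 - 119.254.74.207) does not contain 119.254.74.198
  127.254.74.192/29 (127.254.74.192 - 127.254.74.199) does not contain 119.254.74.198
  119.254.74.128/29 (119.254.74.128 - 119.254.74.135) does not contain 119.254.74.198
  119.252.74.192/27 (119.252.74.192 - 119.252.74.223) does not contain 119.254.74.198
  119.254.74.128/27 (119.254.74.128 - 119.254.74.159) does not contain 119.254.74.198
  119.254.78.128/25 (119.254.78.128 - 119.254.78.255) does not contain 119.254.74.198
  119.254.78.0/23 (119.254.78.0 - 119.254.79.255) does not contain 119.254.74.198
  119.254.64.0/21 (119.254.64.0 - 119.254.71.255) does not contain 119.254.74.198
Longest matching prefix is /19 -> interface Serial0/0.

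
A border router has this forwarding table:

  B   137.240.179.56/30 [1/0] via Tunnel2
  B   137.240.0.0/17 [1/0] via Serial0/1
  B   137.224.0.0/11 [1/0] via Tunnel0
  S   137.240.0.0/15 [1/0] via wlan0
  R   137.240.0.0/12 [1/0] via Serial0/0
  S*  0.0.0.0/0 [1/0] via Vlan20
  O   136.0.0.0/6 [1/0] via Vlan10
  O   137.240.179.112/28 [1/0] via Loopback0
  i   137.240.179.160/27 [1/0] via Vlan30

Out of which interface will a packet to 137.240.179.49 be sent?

wlan0

Routes whose prefix contains 137.240.179.49:
  0.0.0.0/0 (default, matches everything) -> Vlan20
  136.0.0.0/6 (136.0.0.0 - 139.255.255.255) -> Vlan10
  137.224.0.0/11 (137.224.0.0 - 137.255.255.255) -> Tunnel0
  137.240.0.0/12 (137.240.0.0 - 137.255.255.255) -> Serial0/0
  137.240.0.0/15 (137.240.0.0 - 137.241.255.255) -> wlan0
More-specific entries that do NOT match:
  137.240.179.56/30 (137.240.179.56 - 137.240.179.59) does not contain 137.240.179.49
  137.240.179.112/28 (137.240.179.112 - 137.240.179.127) does not contain 137.240.179.49
  137.240.179.160/27 (137.240.179.160 - 137.240.179.191) does not contain 137.240.179.49
  137.240.0.0/17 (137.240.0.0 - 137.240.127.255) does not contain 137.240.179.49
Longest matching prefix is /15 -> interface wlan0.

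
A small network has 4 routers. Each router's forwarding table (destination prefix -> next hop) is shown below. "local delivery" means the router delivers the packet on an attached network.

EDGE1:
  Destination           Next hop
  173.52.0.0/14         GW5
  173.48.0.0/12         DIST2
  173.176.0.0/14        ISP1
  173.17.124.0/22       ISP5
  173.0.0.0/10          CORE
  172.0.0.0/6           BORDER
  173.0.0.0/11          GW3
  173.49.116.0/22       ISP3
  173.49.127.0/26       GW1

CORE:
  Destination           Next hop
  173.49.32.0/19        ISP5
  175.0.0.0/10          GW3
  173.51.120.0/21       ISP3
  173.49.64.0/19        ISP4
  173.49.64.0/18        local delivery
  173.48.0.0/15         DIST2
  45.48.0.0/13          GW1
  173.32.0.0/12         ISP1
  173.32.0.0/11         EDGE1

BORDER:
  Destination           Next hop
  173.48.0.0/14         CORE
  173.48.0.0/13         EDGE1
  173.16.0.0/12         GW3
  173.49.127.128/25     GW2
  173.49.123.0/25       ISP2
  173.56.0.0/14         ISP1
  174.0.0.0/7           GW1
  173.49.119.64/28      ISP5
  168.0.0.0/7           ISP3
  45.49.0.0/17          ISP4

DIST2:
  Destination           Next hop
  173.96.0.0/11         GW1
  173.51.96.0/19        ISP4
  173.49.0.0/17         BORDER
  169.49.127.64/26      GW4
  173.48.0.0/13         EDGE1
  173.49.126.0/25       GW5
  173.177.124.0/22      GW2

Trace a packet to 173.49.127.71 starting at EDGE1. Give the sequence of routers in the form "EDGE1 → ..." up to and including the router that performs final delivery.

At EDGE1: longest match for 173.49.127.71 is 173.48.0.0/12 -> DIST2
At DIST2: longest match for 173.49.127.71 is 173.49.0.0/17 -> BORDER
At BORDER: longest match for 173.49.127.71 is 173.48.0.0/14 -> CORE
At CORE: longest match for 173.49.127.71 is 173.49.64.0/18 -> local delivery

EDGE1 → DIST2 → BORDER → CORE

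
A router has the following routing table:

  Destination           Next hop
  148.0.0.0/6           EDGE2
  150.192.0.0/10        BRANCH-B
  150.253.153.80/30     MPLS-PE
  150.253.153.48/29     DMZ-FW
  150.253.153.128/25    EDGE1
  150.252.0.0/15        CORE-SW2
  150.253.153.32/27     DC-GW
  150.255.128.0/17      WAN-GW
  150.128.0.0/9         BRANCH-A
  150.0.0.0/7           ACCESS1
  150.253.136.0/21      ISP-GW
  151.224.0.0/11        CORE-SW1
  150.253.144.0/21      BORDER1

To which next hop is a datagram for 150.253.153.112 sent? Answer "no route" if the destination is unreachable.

Routes whose prefix contains 150.253.153.112:
  148.0.0.0/6 (148.0.0.0 - 151.255.255.255) -> EDGE2
  150.0.0.0/7 (150.0.0.0 - 151.255.255.255) -> ACCESS1
  150.128.0.0/9 (150.128.0.0 - 150.255.255.255) -> BRANCH-A
  150.192.0.0/10 (150.192.0.0 - 150.255.255.255) -> BRANCH-B
  150.252.0.0/15 (150.252.0.0 - 150.253.255.255) -> CORE-SW2
More-specific entries that do NOT match:
  150.253.153.80/30 (150.253.153.80 - 150.253.153.83) does not contain 150.253.153.112
  150.253.153.48/29 (150.253.153.48 - 150.253.153.55) does not contain 150.253.153.112
  150.253.153.32/27 (150.253.153.32 - 150.253.153.63) does not contain 150.253.153.112
  150.253.153.128/25 (150.253.153.128 - 150.253.153.255) does not contain 150.253.153.112
  150.253.136.0/21 (150.253.136.0 - 150.253.143.255) does not contain 150.253.153.112
  150.253.144.0/21 (150.253.144.0 - 150.253.151.255) does not contain 150.253.153.112
  150.255.128.0/17 (150.255.128.0 - 150.255.255.255) does not contain 150.253.153.112
Longest matching prefix is /15 -> next hop CORE-SW2.

CORE-SW2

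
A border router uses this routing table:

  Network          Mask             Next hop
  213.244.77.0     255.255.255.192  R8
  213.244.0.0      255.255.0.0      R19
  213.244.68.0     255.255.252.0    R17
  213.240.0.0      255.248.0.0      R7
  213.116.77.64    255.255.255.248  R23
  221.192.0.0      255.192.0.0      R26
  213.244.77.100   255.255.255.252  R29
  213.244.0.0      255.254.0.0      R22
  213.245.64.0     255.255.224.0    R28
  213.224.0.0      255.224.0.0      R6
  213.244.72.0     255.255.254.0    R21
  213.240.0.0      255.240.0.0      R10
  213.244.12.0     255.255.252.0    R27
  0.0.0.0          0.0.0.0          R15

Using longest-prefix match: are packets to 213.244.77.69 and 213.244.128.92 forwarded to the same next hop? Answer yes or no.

yes

213.244.77.69: longest match 213.244.0.0/16 -> R19
213.244.128.92: longest match 213.244.0.0/16 -> R19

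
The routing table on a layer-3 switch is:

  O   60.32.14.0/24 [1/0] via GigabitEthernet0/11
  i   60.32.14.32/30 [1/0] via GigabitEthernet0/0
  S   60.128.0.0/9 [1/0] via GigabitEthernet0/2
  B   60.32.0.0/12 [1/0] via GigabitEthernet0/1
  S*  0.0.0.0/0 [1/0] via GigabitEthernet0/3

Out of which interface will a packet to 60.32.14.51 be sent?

GigabitEthernet0/11

Routes whose prefix contains 60.32.14.51:
  0.0.0.0/0 (default, matches everything) -> GigabitEthernet0/3
  60.32.0.0/12 (60.32.0.0 - 60.47.255.255) -> GigabitEthernet0/1
  60.32.14.0/24 (60.32.14.0 - 60.32.14.255) -> GigabitEthernet0/11
More-specific entries that do NOT match:
  60.32.14.32/30 (60.32.14.32 - 60.32.14.35) does not contain 60.32.14.51
Longest matching prefix is /24 -> interface GigabitEthernet0/11.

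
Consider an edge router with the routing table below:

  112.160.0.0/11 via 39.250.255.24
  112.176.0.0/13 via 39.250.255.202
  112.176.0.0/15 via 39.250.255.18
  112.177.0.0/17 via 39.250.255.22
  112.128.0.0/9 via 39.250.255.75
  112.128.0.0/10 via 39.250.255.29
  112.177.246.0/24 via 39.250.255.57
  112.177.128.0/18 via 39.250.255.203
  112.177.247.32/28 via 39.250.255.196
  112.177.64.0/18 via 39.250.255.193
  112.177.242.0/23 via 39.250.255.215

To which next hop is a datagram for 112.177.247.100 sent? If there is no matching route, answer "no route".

39.250.255.18

Routes whose prefix contains 112.177.247.100:
  112.128.0.0/9 (112.128.0.0 - 112.255.255.255) -> 39.250.255.75
  112.128.0.0/10 (112.128.0.0 - 112.191.255.255) -> 39.250.255.29
  112.160.0.0/11 (112.160.0.0 - 112.191.255.255) -> 39.250.255.24
  112.176.0.0/13 (112.176.0.0 - 112.183.255.255) -> 39.250.255.202
  112.176.0.0/15 (112.176.0.0 - 112.177.255.255) -> 39.250.255.18
More-specific entries that do NOT match:
  112.177.247.32/28 (112.177.247.32 - 112.177.247.47) does not contain 112.177.247.100
  112.177.246.0/24 (112.177.246.0 - 112.177.246.255) does not contain 112.177.247.100
  112.177.242.0/23 (112.177.242.0 - 112.177.243.255) does not contain 112.177.247.100
  112.177.128.0/18 (112.177.128.0 - 112.177.191.255) does not contain 112.177.247.100
  112.177.64.0/18 (112.177.64.0 - 112.177.127.255) does not contain 112.177.247.100
  112.177.0.0/17 (112.177.0.0 - 112.177.127.255) does not contain 112.177.247.100
Longest matching prefix is /15 -> next hop 39.250.255.18.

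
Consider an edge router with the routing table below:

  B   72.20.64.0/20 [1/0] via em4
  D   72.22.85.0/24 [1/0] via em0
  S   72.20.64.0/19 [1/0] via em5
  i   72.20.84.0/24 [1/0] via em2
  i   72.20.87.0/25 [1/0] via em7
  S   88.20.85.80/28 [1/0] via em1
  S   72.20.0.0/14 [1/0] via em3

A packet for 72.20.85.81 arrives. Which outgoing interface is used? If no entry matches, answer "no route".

Routes whose prefix contains 72.20.85.81:
  72.20.0.0/14 (72.20.0.0 - 72.23.255.255) -> em3
  72.20.64.0/19 (72.20.64.0 - 72.20.95.255) -> em5
More-specific entries that do NOT match:
  88.20.85.80/28 (88.20.85.80 - 88.20.85.95) does not contain 72.20.85.81
  72.20.87.0/25 (72.20.87.0 - 72.20.87.127) does not contain 72.20.85.81
  72.22.85.0/24 (72.22.85.0 - 72.22.85.255) does not contain 72.20.85.81
  72.20.84.0/24 (72.20.84.0 - 72.20.84.255) does not contain 72.20.85.81
  72.20.64.0/20 (72.20.64.0 - 72.20.79.255) does not contain 72.20.85.81
Longest matching prefix is /19 -> interface em5.

em5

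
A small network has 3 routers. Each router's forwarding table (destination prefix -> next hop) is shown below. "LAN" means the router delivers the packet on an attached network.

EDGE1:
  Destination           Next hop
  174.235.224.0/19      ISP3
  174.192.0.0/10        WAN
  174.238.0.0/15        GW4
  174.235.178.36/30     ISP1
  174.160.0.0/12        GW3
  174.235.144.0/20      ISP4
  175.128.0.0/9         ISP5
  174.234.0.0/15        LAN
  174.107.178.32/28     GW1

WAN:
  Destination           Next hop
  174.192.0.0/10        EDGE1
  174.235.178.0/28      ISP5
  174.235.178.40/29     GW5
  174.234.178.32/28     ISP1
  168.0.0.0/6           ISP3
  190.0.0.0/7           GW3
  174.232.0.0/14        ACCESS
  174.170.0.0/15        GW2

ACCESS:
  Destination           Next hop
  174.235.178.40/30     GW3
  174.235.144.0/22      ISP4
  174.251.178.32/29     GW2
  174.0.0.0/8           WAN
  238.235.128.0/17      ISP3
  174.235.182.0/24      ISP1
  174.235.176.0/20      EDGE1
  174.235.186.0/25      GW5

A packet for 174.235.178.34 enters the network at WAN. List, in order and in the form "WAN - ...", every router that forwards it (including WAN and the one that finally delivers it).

WAN - ACCESS - EDGE1

At WAN: longest match for 174.235.178.34 is 174.232.0.0/14 -> ACCESS
At ACCESS: longest match for 174.235.178.34 is 174.235.176.0/20 -> EDGE1
At EDGE1: longest match for 174.235.178.34 is 174.234.0.0/15 -> LAN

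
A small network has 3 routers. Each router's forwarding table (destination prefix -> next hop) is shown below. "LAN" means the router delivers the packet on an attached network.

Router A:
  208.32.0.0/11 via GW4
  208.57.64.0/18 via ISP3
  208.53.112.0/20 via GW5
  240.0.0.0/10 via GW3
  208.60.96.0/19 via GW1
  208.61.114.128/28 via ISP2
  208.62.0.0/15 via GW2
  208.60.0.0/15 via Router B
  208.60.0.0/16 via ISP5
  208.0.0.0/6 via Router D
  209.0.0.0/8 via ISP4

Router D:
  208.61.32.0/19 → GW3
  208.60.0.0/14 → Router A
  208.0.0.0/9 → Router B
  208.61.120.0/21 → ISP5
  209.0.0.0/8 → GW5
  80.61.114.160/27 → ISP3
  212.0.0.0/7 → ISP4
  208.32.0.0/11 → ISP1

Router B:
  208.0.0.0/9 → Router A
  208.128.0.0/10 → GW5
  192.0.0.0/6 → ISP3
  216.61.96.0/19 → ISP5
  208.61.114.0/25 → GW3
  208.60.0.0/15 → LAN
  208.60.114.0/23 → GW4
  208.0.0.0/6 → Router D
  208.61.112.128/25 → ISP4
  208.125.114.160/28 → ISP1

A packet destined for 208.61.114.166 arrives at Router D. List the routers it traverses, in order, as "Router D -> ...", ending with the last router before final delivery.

Router D -> Router A -> Router B

At Router D: longest match for 208.61.114.166 is 208.60.0.0/14 -> Router A
At Router A: longest match for 208.61.114.166 is 208.60.0.0/15 -> Router B
At Router B: longest match for 208.61.114.166 is 208.60.0.0/15 -> LAN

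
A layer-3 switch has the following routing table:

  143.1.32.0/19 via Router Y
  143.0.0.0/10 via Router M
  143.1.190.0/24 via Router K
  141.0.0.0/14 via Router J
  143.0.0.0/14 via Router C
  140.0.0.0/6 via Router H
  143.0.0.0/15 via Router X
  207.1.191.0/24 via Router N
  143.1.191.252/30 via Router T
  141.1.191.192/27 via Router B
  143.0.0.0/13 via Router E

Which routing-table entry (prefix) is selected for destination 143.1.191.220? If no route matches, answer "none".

Entries matching 143.1.191.220:
  140.0.0.0/6 (140.0.0.0 - 143.255.255.255)
  143.0.0.0/10 (143.0.0.0 - 143.63.255.255)
  143.0.0.0/13 (143.0.0.0 - 143.7.255.255)
  143.0.0.0/14 (143.0.0.0 - 143.3.255.255)
  143.0.0.0/15 (143.0.0.0 - 143.1.255.255)
Most specific is 143.0.0.0/15.

143.0.0.0/15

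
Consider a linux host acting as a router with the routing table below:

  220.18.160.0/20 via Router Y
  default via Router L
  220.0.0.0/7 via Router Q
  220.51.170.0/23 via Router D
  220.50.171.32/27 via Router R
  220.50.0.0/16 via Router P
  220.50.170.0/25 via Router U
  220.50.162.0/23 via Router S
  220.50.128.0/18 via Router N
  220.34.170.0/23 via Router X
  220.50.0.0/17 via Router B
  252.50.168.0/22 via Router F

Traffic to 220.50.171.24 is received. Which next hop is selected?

Router N

Routes whose prefix contains 220.50.171.24:
  0.0.0.0/0 (default, matches everything) -> Router L
  220.0.0.0/7 (220.0.0.0 - 221.255.255.255) -> Router Q
  220.50.0.0/16 (220.50.0.0 - 220.50.255.255) -> Router P
  220.50.128.0/18 (220.50.128.0 - 220.50.191.255) -> Router N
More-specific entries that do NOT match:
  220.50.171.32/27 (220.50.171.32 - 220.50.171.63) does not contain 220.50.171.24
  220.50.170.0/25 (220.50.170.0 - 220.50.170.127) does not contain 220.50.171.24
  220.51.170.0/23 (220.51.170.0 - 220.51.171.255) does not contain 220.50.171.24
  220.50.162.0/23 (220.50.162.0 - 220.50.163.255) does not contain 220.50.171.24
  220.34.170.0/23 (220.34.170.0 - 220.34.171.255) does not contain 220.50.171.24
  252.50.168.0/22 (252.50.168.0 - 252.50.171.255) does not contain 220.50.171.24
  220.18.160.0/20 (220.18.160.0 - 220.18.175.255) does not contain 220.50.171.24
Longest matching prefix is /18 -> next hop Router N.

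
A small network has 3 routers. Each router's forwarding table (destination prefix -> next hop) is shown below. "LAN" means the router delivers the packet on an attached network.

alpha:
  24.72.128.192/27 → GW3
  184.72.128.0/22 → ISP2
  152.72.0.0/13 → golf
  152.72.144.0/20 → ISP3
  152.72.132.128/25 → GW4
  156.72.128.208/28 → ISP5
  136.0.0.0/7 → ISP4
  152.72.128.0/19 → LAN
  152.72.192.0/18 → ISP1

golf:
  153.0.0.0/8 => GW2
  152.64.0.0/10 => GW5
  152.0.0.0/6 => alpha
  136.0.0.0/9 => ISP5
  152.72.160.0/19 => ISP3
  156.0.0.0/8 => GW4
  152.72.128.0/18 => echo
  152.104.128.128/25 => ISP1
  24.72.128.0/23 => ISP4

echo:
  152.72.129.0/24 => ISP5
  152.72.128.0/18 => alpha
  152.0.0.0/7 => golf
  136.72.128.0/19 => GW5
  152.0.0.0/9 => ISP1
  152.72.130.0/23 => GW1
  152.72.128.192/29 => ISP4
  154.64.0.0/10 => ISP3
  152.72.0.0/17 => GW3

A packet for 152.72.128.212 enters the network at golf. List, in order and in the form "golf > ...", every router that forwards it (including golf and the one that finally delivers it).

golf > echo > alpha

At golf: longest match for 152.72.128.212 is 152.72.128.0/18 -> echo
At echo: longest match for 152.72.128.212 is 152.72.128.0/18 -> alpha
At alpha: longest match for 152.72.128.212 is 152.72.128.0/19 -> LAN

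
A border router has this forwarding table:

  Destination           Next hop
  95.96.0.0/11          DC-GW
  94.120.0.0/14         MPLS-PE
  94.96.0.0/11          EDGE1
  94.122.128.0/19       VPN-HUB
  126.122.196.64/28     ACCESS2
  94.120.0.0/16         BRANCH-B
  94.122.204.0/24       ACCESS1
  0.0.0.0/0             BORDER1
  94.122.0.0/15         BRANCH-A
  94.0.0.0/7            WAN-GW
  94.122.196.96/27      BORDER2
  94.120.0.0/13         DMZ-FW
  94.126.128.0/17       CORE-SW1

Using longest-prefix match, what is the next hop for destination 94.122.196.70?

Routes whose prefix contains 94.122.196.70:
  0.0.0.0/0 (default, matches everything) -> BORDER1
  94.0.0.0/7 (94.0.0.0 - 95.255.255.255) -> WAN-GW
  94.96.0.0/11 (94.96.0.0 - 94.127.255.255) -> EDGE1
  94.120.0.0/13 (94.120.0.0 - 94.127.255.255) -> DMZ-FW
  94.120.0.0/14 (94.120.0.0 - 94.123.255.255) -> MPLS-PE
  94.122.0.0/15 (94.122.0.0 - 94.123.255.255) -> BRANCH-A
More-specific entries that do NOT match:
  126.122.196.64/28 (126.122.196.64 - 126.122.196.79) does not contain 94.122.196.70
  94.122.196.96/27 (94.122.196.96 - 94.122.196.127) does not contain 94.122.196.70
  94.122.204.0/24 (94.122.204.0 - 94.122.204.255) does not contain 94.122.196.70
  94.122.128.0/19 (94.122.128.0 - 94.122.159.255) does not contain 94.122.196.70
  94.126.128.0/17 (94.126.128.0 - 94.126.255.255) does not contain 94.122.196.70
  94.120.0.0/16 (94.120.0.0 - 94.120.255.255) does not contain 94.122.196.70
Longest matching prefix is /15 -> next hop BRANCH-A.

BRANCH-A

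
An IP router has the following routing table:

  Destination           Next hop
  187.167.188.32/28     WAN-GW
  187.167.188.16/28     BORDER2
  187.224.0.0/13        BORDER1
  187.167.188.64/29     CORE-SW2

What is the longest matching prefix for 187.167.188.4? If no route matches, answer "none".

187.167.188.4 is outside every listed prefix and there is no default route.

none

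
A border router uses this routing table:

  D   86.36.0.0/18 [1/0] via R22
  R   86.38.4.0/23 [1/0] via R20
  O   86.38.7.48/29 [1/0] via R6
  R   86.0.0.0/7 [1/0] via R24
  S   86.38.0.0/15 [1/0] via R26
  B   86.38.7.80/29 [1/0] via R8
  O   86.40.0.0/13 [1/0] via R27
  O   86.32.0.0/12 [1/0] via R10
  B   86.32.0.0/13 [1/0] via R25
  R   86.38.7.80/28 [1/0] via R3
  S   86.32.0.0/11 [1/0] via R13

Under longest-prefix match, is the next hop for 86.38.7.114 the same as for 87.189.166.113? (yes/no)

86.38.7.114: longest match 86.38.0.0/15 -> R26
87.189.166.113: longest match 86.0.0.0/7 -> R24

no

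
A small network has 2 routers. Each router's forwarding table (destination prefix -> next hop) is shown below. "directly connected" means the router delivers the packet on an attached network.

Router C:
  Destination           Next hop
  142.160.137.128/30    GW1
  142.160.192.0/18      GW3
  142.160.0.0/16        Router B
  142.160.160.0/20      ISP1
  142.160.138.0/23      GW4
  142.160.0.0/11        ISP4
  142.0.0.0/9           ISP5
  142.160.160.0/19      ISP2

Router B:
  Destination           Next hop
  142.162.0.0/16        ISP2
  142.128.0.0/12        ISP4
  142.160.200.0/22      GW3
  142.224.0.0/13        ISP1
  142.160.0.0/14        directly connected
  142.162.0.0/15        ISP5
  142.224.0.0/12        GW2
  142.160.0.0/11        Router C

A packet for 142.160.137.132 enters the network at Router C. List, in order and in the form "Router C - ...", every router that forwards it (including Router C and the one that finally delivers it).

At Router C: longest match for 142.160.137.132 is 142.160.0.0/16 -> Router B
At Router B: longest match for 142.160.137.132 is 142.160.0.0/14 -> directly connected

Router C - Router B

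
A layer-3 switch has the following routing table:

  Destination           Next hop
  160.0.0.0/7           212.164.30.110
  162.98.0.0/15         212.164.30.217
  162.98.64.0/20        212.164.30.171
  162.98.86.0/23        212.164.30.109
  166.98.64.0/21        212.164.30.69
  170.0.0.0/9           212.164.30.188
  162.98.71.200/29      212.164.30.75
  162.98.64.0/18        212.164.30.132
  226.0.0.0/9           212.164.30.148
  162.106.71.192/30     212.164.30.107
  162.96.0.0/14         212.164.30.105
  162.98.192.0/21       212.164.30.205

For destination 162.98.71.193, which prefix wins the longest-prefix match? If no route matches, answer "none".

162.98.64.0/20

Entries matching 162.98.71.193:
  162.96.0.0/14 (162.96.0.0 - 162.99.255.255)
  162.98.0.0/15 (162.98.0.0 - 162.99.255.255)
  162.98.64.0/18 (162.98.64.0 - 162.98.127.255)
  162.98.64.0/20 (162.98.64.0 - 162.98.79.255)
Most specific is 162.98.64.0/20.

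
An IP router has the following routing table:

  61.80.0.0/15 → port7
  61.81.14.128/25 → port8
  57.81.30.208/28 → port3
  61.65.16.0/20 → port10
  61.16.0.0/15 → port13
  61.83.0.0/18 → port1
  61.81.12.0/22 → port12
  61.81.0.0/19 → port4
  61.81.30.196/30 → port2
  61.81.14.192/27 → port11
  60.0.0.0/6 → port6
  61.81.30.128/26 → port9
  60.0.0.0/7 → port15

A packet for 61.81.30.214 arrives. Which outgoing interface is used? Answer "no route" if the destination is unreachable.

port4

Routes whose prefix contains 61.81.30.214:
  60.0.0.0/6 (60.0.0.0 - 63.255.255.255) -> port6
  60.0.0.0/7 (60.0.0.0 - 61.255.255.255) -> port15
  61.80.0.0/15 (61.80.0.0 - 61.81.255.255) -> port7
  61.81.0.0/19 (61.81.0.0 - 61.81.31.255) -> port4
More-specific entries that do NOT match:
  61.81.30.196/30 (61.81.30.196 - 61.81.30.199) does not contain 61.81.30.214
  57.81.30.208/28 (57.81.30.208 - 57.81.30.223) does not contain 61.81.30.214
  61.81.14.192/27 (61.81.14.192 - 61.81.14.223) does not contain 61.81.30.214
  61.81.30.128/26 (61.81.30.128 - 61.81.30.191) does not contain 61.81.30.214
  61.81.14.128/25 (61.81.14.128 - 61.81.14.255) does not contain 61.81.30.214
  61.81.12.0/22 (61.81.12.0 - 61.81.15.255) does not contain 61.81.30.214
  61.65.16.0/20 (61.65.16.0 - 61.65.31.255) does not contain 61.81.30.214
Longest matching prefix is /19 -> interface port4.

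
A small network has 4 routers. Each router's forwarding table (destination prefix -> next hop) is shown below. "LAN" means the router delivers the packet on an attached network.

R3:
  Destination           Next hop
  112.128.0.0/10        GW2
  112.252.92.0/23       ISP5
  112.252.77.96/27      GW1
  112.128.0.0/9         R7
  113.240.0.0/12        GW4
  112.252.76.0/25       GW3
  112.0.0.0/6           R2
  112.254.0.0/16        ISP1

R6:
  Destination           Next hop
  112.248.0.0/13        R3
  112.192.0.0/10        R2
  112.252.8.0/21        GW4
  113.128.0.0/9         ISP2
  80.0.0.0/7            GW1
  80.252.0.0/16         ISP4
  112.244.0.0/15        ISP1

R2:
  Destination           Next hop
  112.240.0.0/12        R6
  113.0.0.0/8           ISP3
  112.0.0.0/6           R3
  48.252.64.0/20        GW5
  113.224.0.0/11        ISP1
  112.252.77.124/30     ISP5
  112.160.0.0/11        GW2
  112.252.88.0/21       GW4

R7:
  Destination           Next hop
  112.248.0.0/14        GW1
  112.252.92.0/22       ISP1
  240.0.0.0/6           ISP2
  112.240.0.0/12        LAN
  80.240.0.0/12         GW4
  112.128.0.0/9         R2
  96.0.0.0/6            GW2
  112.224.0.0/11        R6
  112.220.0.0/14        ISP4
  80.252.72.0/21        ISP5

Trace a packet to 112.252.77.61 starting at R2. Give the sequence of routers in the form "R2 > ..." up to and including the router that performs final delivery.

R2 > R6 > R3 > R7

At R2: longest match for 112.252.77.61 is 112.240.0.0/12 -> R6
At R6: longest match for 112.252.77.61 is 112.248.0.0/13 -> R3
At R3: longest match for 112.252.77.61 is 112.128.0.0/9 -> R7
At R7: longest match for 112.252.77.61 is 112.240.0.0/12 -> LAN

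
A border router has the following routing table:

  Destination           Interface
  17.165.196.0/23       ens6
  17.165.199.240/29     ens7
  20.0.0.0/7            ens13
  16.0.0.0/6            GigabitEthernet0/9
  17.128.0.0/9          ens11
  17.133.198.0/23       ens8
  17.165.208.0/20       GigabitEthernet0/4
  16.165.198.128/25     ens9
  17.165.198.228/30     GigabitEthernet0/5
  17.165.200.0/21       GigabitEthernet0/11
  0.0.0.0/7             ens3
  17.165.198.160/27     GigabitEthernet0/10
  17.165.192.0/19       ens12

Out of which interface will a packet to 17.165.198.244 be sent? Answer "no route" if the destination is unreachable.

ens12

Routes whose prefix contains 17.165.198.244:
  16.0.0.0/6 (16.0.0.0 - 19.255.255.255) -> GigabitEthernet0/9
  17.128.0.0/9 (17.128.0.0 - 17.255.255.255) -> ens11
  17.165.192.0/19 (17.165.192.0 - 17.165.223.255) -> ens12
More-specific entries that do NOT match:
  17.165.198.228/30 (17.165.198.228 - 17.165.198.231) does not contain 17.165.198.244
  17.165.199.240/29 (17.165.199.240 - 17.165.199.247) does not contain 17.165.198.244
  17.165.198.160/27 (17.165.198.160 - 17.165.198.191) does not contain 17.165.198.244
  16.165.198.128/25 (16.165.198.128 - 16.165.198.255) does not contain 17.165.198.244
  17.165.196.0/23 (17.165.196.0 - 17.165.197.255) does not contain 17.165.198.244
  17.133.198.0/23 (17.133.198.0 - 17.133.199.255) does not contain 17.165.198.244
  17.165.200.0/21 (17.165.200.0 - 17.165.207.255) does not contain 17.165.198.244
  17.165.208.0/20 (17.165.208.0 - 17.165.223.255) does not contain 17.165.198.244
Longest matching prefix is /19 -> interface ens12.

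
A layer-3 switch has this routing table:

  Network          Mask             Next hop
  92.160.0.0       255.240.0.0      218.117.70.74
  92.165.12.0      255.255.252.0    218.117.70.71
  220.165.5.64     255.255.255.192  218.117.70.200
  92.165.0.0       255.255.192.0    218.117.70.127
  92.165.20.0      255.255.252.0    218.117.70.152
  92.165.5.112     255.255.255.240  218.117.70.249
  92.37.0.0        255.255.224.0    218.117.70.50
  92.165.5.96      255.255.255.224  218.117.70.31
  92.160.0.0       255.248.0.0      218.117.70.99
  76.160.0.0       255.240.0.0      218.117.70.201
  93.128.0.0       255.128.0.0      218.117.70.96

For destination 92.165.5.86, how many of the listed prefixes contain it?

Prefixes containing 92.165.5.86:
  92.160.0.0/12 (92.160.0.0 - 92.175.255.255)
  92.160.0.0/13 (92.160.0.0 - 92.167.255.255)
  92.165.0.0/18 (92.165.0.0 - 92.165.63.255)
Total matching entries: 3.

3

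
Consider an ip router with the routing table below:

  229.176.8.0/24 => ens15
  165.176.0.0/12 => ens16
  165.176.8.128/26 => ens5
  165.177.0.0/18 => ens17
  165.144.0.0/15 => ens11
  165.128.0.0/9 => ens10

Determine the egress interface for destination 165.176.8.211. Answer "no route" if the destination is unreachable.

ens16

Routes whose prefix contains 165.176.8.211:
  165.128.0.0/9 (165.128.0.0 - 165.255.255.255) -> ens10
  165.176.0.0/12 (165.176.0.0 - 165.191.255.255) -> ens16
More-specific entries that do NOT match:
  165.176.8.128/26 (165.176.8.128 - 165.176.8.191) does not contain 165.176.8.211
  229.176.8.0/24 (229.176.8.0 - 229.176.8.255) does not contain 165.176.8.211
  165.177.0.0/18 (165.177.0.0 - 165.177.63.255) does not contain 165.176.8.211
  165.144.0.0/15 (165.144.0.0 - 165.145.255.255) does not contain 165.176.8.211
Longest matching prefix is /12 -> interface ens16.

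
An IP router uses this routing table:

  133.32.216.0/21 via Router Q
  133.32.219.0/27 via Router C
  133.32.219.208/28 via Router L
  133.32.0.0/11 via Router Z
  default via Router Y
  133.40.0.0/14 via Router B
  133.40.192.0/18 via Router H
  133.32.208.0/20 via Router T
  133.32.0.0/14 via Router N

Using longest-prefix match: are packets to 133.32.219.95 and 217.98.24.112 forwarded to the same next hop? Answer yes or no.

no

133.32.219.95: longest match 133.32.216.0/21 -> Router Q
217.98.24.112: longest match 0.0.0.0/0 -> Router Y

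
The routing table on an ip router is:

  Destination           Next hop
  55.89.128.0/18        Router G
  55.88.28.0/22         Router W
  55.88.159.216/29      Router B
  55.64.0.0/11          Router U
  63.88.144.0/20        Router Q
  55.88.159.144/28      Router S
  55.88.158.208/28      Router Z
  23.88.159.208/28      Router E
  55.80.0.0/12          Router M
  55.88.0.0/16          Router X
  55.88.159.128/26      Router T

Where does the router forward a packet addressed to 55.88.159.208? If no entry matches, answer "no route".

Router X

Routes whose prefix contains 55.88.159.208:
  55.64.0.0/11 (55.64.0.0 - 55.95.255.255) -> Router U
  55.80.0.0/12 (55.80.0.0 - 55.95.255.255) -> Router M
  55.88.0.0/16 (55.88.0.0 - 55.88.255.255) -> Router X
More-specific entries that do NOT match:
  55.88.159.216/29 (55.88.159.216 - 55.88.159.223) does not contain 55.88.159.208
  55.88.159.144/28 (55.88.159.144 - 55.88.159.159) does not contain 55.88.159.208
  55.88.158.208/28 (55.88.158.208 - 55.88.158.223) does not contain 55.88.159.208
  23.88.159.208/28 (23.88.159.208 - 23.88.159.223) does not contain 55.88.159.208
  55.88.159.128/26 (55.88.159.128 - 55.88.159.191) does not contain 55.88.159.208
  55.88.28.0/22 (55.88.28.0 - 55.88.31.255) does not contain 55.88.159.208
  63.88.144.0/20 (63.88.144.0 - 63.88.159.255) does not contain 55.88.159.208
  55.89.128.0/18 (55.89.128.0 - 55.89.191.255) does not contain 55.88.159.208
Longest matching prefix is /16 -> next hop Router X.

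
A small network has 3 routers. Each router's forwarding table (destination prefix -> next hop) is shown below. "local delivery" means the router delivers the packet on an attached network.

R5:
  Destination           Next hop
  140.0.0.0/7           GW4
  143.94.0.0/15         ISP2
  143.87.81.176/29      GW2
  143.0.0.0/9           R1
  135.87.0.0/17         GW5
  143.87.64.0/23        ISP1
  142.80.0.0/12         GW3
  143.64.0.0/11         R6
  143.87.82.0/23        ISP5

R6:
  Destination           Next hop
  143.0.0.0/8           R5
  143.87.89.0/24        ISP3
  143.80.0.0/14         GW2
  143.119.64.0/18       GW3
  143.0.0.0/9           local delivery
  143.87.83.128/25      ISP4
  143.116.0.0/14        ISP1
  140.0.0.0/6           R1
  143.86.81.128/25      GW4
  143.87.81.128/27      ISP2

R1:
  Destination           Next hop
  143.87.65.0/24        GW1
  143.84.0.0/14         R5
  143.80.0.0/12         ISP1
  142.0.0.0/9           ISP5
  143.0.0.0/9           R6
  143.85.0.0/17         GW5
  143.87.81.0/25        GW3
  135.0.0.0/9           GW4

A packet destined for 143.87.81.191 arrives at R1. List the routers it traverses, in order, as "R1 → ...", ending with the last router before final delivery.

At R1: longest match for 143.87.81.191 is 143.84.0.0/14 -> R5
At R5: longest match for 143.87.81.191 is 143.64.0.0/11 -> R6
At R6: longest match for 143.87.81.191 is 143.0.0.0/9 -> local delivery

R1 → R5 → R6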